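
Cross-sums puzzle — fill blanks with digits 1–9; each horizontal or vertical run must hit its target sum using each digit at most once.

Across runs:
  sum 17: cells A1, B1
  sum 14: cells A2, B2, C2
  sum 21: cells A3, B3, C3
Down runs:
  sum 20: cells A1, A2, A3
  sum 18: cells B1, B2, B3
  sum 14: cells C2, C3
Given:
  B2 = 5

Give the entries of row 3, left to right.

17 in 2 cells must be {8,9}.
B1 = 9: the only remaining digit allowed by both the 17 across and the 18 down.
B3 = 18 − 14 = 4 completes the 18 down.
A1 = 17 − 9 = 8 completes the 17 across.
Given what's placed, A3 must be 9 to fit the 21 across and 20 down.
C3 = 21 − 13 = 8 completes the 21 across.
A2 = 20 − 17 = 3 completes the 20 down.
C2 = 14 − 8 = 6 completes the 14 across.

9, 4, 8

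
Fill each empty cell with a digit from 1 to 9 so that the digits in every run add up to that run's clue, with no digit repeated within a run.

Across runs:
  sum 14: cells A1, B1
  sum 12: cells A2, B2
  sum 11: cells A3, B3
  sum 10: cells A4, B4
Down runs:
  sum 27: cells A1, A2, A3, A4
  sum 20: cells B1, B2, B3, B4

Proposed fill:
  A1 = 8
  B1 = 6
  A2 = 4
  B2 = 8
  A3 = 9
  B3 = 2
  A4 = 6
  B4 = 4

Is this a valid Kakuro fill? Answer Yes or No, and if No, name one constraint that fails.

Yes

Across: 8+6=14; 4+8=12; 9+2=11; 6+4=10. Down: 8+4+9+6=27; 6+8+2+4=20. No digit repeats within any run.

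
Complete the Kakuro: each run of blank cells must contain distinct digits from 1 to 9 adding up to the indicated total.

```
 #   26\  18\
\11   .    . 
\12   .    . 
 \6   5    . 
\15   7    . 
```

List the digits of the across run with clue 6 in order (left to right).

5 1

Given what's placed, R2C1 must be 8 to fit the 12 across and 26 down.
R2C2 = 12 − 8 = 4 completes the 12 across.
R3C2 = 6 − 5 = 1 completes the 6 across.
R4C2 = 15 − 7 = 8 completes the 15 across.
R1C1 = 26 − 20 = 6 completes the 26 down.
R1C2 = 11 − 6 = 5 completes the 11 across.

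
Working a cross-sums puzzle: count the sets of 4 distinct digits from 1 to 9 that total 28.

4 distinct digits from 1–9 sum between 10 and 30.
Enumerating: {4,7,8,9}, {5,6,8,9}.

2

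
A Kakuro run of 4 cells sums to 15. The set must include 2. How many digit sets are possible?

4 distinct digits from 1–9 sum between 10 and 30.
Keeping only sets containing 2.
Enumerating: {1,2,3,9}, {1,2,4,8}, {1,2,5,7}, {2,3,4,6}.

4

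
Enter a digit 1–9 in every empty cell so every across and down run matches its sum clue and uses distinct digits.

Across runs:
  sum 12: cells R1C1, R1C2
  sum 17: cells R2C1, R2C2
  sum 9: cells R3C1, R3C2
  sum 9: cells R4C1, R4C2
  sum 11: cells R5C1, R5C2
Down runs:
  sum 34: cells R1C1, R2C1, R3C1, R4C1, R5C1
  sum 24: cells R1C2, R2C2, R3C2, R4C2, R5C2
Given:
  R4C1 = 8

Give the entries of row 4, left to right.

17 in 2 cells must be {8,9}; 34 in 5 cells must be {4,6,7,8,9}.
Given what's placed, R2C1 must be 9 to fit the 17 across and 34 down.
R2C2 = 17 − 9 = 8 completes the 17 across.
R4C2 = 9 − 8 = 1 completes the 9 across.

8, 1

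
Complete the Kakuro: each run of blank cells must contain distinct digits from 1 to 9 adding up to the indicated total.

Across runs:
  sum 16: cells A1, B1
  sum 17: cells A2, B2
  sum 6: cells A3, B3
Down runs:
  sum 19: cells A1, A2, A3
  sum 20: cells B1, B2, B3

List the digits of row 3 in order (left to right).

16 in 2 cells must be {7,9}; 17 in 2 cells must be {8,9}.
Nothing is forced directly, so branch on B3, whose candidates are 4 or 5. If B3 = 5: then A3 would have to be in {1} for the 6 across but in {2,3,4,5,6,7,8,9} for the 19 down — contradiction. So B3 = 4.
Given what's placed, B2 must be 9 to fit the 17 across and 20 down.
A3 = 6 − 4 = 2 completes the 6 across.
A1 = 9: the only remaining digit allowed by both the 16 across and the 19 down.
B1 = 16 − 9 = 7 completes the 16 across.
A2 = 17 − 9 = 8 completes the 17 across.

2 4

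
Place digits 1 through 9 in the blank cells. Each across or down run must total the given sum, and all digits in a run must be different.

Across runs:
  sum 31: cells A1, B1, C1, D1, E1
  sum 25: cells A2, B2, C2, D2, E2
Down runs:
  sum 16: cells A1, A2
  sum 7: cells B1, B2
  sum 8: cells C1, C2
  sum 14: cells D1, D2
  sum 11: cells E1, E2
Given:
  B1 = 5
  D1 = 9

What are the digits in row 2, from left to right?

16 in 2 cells must be {7,9}.
A1 = 7: the only remaining digit allowed by both the 31 across and the 16 down.
A2 = 16 − 7 = 9 completes the 16 down.
B2 = 7 − 5 = 2 completes the 7 down.
D2 = 14 − 9 = 5 completes the 14 down.
No cell is forced outright now. C1 can only be 2 or 6 (the digits allowed by both its 31 across and its 8 down). If C1 = 6: that forces E1 = 4, after which C2 would have to be in {1,3,6,8} for the 25 across but in {2} for the 8 down — contradiction. So C1 = 2.
E1 = 31 − 23 = 8 completes the 31 across.
C2 = 8 − 2 = 6 completes the 8 down.
E2 = 25 − 22 = 3 completes the 25 across.

9 2 6 5 3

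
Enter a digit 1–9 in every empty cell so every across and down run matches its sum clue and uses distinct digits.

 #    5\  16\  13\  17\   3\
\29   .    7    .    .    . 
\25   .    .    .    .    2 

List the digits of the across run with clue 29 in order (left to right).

16 in 2 cells must be {7,9}; 17 in 2 cells must be {8,9}; 3 in 2 cells must be {1,2}.
R1C5 = 3 − 2 = 1 completes the 3 down.
R2C2 = 16 − 7 = 9 completes the 16 down.
Given what's placed, R2C4 must be 8 to fit the 25 across and 17 down.
Given what's placed, R1C1 must be 4 to fit the 29 across and 5 down.
R1C4 = 17 − 8 = 9 completes the 17 down.
R2C1 = 5 − 4 = 1 completes the 5 down.
R2C3 = 25 − 20 = 5 completes the 25 across.
R1C3 = 29 − 21 = 8 completes the 29 across.

4 7 8 9 1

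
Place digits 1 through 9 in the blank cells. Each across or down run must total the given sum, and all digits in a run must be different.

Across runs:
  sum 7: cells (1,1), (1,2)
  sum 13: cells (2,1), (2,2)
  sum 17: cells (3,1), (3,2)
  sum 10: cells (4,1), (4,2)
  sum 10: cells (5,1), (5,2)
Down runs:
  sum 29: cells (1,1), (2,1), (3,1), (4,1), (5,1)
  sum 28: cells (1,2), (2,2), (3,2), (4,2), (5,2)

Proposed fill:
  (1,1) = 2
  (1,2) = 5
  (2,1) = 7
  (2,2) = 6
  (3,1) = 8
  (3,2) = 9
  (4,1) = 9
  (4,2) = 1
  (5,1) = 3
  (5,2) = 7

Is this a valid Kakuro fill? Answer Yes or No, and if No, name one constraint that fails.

Yes

Across: 2+5=7; 7+6=13; 8+9=17; 9+1=10; 3+7=10. Down: 2+7+8+9+3=29; 5+6+9+1+7=28. No digit repeats within any run.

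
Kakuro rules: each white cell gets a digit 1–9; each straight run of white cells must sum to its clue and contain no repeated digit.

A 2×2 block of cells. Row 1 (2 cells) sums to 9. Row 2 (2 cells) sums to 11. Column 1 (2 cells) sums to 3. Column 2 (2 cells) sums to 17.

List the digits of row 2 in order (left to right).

3 in 2 cells must be {1,2}; 17 in 2 cells must be {8,9}.
The 9 across and the 17 down share only 8, so (1,2) = 8.
The 11 across and the 3 down share only 2, so (2,1) = 2.
(2,2) = 11 − 2 = 9 completes the 11 across.
(1,1) = 9 − 8 = 1 completes the 9 across.

2 9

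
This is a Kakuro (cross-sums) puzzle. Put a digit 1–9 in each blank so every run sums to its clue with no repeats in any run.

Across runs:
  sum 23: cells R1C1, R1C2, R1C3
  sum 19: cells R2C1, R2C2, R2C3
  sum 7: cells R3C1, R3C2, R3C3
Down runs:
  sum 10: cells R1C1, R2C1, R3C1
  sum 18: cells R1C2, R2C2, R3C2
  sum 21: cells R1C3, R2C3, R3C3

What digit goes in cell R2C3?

9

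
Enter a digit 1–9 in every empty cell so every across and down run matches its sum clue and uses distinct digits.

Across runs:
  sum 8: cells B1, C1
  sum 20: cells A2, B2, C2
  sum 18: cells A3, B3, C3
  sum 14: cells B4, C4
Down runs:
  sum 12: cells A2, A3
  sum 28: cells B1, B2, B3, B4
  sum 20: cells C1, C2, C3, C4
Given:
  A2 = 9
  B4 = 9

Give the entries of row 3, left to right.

3 8 7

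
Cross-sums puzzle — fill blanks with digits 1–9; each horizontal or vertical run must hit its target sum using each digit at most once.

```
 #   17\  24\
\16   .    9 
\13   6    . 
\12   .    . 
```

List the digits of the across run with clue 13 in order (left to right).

6 7

16 in 2 cells must be {7,9}; 24 in 3 cells must be {7,8,9}.
R1C1 = 16 − 9 = 7 completes the 16 across.
R2C2 = 13 − 6 = 7 completes the 13 across.
R3C1 = 17 − 13 = 4 completes the 17 down.
R3C2 = 12 − 4 = 8 completes the 12 across.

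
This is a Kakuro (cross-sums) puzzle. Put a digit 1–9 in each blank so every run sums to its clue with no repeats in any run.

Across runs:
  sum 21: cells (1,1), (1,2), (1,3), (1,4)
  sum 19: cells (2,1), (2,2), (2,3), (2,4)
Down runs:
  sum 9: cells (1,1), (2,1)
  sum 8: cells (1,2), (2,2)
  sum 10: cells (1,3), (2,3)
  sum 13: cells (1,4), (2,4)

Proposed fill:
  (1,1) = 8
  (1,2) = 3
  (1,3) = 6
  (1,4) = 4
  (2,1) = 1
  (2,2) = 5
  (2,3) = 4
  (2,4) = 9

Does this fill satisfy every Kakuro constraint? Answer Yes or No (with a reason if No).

Across: 8+3+6+4=21; 1+5+4+9=19. Down: 8+1=9; 3+5=8; 6+4=10; 4+9=13. No digit repeats within any run.

Yes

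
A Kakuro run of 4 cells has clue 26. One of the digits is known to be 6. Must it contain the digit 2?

No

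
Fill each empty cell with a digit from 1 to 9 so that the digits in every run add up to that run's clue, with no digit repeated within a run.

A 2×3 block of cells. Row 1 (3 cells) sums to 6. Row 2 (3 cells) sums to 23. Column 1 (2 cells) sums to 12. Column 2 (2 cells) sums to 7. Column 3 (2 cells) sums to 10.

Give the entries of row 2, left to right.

9 6 8

6 in 3 cells must be {1,2,3}; 23 in 3 cells must be {6,8,9}.
The 6 across and the 12 down share only 3, so (1,1) = 3.
(2,1) = 12 − 3 = 9 completes the 12 down.
Given what's placed, (2,2) must be 6 to fit the 23 across and 7 down.
(2,3) = 23 − 15 = 8 completes the 23 across.
(1,2) = 7 − 6 = 1 completes the 7 down.
(1,3) = 6 − 4 = 2 completes the 6 across.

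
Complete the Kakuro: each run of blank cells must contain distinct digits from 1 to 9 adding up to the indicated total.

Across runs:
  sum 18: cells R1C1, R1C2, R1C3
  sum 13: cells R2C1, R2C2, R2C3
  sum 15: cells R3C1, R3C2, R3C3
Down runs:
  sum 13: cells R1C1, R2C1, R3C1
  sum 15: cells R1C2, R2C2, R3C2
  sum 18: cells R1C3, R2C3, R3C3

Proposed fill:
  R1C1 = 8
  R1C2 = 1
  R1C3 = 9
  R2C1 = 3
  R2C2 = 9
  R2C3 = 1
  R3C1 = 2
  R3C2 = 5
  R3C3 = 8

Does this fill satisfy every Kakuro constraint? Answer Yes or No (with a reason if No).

Across: 8+1+9=18; 3+9+1=13; 2+5+8=15. Down: 8+3+2=13; 1+9+5=15; 9+1+8=18. No digit repeats within any run.

Yes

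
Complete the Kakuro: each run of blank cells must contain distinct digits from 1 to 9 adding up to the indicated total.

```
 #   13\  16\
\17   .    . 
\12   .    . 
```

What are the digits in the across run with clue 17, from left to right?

17 in 2 cells must be {8,9}; 16 in 2 cells must be {7,9}.
The 17 across and the 16 down share only 9, so R1C2 = 9.
R2C2 = 16 − 9 = 7 completes the 16 down.
R1C1 = 17 − 9 = 8 completes the 17 across.
R2C1 = 12 − 7 = 5 completes the 12 across.

8 9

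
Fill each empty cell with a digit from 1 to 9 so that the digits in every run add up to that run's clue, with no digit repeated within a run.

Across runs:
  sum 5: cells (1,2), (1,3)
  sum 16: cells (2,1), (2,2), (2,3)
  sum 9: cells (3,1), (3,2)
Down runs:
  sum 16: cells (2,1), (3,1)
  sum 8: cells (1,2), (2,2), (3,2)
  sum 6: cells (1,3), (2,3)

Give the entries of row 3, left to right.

16 in 2 cells must be {7,9}.
The 9 across and the 16 down share only 7, so (3,1) = 7.
(3,2) = 9 − 7 = 2 completes the 9 across.
(1,2) = 1: the only remaining digit allowed by both the 5 across and the 8 down.
(1,3) = 5 − 1 = 4 completes the 5 across.
(2,1) = 16 − 7 = 9 completes the 16 down.
(2,2) = 8 − 3 = 5 completes the 8 down.
(2,3) = 16 − 14 = 2 completes the 16 across.

7 2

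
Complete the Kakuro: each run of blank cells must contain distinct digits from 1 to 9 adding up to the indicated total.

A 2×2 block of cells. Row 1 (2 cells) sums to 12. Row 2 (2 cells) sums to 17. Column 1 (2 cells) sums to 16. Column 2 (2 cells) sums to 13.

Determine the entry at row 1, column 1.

17 in 2 cells must be {8,9}; 16 in 2 cells must be {7,9}.
The 17 across and the 16 down share only 9, so (2,1) = 9.
(2,2) = 17 − 9 = 8 completes the 17 across.
(1,1) = 16 − 9 = 7 completes the 16 down.
(1,2) = 12 − 7 = 5 completes the 12 across.

7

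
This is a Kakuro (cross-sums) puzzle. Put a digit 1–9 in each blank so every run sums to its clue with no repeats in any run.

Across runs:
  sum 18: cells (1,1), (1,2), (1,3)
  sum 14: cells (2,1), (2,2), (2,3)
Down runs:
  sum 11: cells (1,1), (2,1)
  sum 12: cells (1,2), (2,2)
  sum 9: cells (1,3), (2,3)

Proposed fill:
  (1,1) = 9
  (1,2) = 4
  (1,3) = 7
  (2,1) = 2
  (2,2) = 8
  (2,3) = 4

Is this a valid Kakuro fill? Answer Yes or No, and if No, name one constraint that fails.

No — the down run (1,3)–(2,3) sums to 11, not 9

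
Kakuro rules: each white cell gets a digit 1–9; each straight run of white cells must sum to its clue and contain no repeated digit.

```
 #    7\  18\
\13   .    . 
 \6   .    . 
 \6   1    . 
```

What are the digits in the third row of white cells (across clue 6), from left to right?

7 in 3 cells must be {1,2,4}.
Given what's placed, R1C1 must be 4 to fit the 13 across and 7 down.
R1C2 = 13 − 4 = 9 completes the 13 across.
R2C1 = 7 − 5 = 2 completes the 7 down.
R2C2 = 6 − 2 = 4 completes the 6 across.
R3C2 = 6 − 1 = 5 completes the 6 across.

1 5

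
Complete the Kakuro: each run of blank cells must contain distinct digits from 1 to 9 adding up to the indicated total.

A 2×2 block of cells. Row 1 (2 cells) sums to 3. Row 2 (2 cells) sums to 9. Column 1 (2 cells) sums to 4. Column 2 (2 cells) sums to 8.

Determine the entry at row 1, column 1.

3 in 2 cells must be {1,2}; 4 in 2 cells must be {1,3}.
The 3 across and the 4 down share only 1, so (1,1) = 1.
(1,2) = 3 − 1 = 2 completes the 3 across.
(2,1) = 4 − 1 = 3 completes the 4 down.
(2,2) = 9 − 3 = 6 completes the 9 across.

1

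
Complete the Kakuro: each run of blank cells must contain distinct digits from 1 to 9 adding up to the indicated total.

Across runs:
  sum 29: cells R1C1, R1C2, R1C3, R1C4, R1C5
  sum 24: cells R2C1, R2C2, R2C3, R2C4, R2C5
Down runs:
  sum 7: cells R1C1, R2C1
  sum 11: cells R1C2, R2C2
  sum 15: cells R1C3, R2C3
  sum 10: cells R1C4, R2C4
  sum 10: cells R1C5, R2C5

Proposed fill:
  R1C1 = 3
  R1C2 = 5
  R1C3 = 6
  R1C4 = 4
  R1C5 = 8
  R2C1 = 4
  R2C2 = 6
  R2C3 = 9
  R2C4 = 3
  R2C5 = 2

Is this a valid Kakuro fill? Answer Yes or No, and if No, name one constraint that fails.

No — the across run R1C1–R1C5 sums to 26, not 29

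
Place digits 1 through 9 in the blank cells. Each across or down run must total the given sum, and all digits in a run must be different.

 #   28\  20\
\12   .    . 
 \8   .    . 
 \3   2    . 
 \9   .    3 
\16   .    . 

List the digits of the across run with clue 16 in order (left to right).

3 in 2 cells must be {1,2}; 16 in 2 cells must be {7,9}.
R3C2 = 3 − 2 = 1 completes the 3 across.
R4C1 = 9 − 3 = 6 completes the 9 across.
No cell is forced outright now. R5C1 can only be 7 or 9 (the digits allowed by both its 16 across and its 28 down). If R5C1 = 7: that forces R2C1 = 5, after which R2C2 would have to be in {3} for the 8 across but in {2,4,5,6,7,8,9} for the 20 down — contradiction. So R5C1 = 9.
R5C2 = 16 − 9 = 7 completes the 16 across.

9 7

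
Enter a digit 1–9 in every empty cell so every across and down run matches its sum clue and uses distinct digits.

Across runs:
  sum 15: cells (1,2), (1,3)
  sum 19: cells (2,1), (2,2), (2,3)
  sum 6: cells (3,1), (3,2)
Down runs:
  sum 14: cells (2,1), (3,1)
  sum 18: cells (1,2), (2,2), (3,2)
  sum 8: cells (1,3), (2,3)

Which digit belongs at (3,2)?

1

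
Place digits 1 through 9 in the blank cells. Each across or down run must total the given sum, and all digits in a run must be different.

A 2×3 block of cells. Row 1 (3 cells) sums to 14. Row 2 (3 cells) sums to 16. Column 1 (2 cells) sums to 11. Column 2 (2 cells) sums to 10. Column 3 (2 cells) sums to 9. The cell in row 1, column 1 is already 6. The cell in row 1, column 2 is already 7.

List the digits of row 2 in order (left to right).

(1,3) = 14 − 13 = 1 completes the 14 across.
(2,1) = 11 − 6 = 5 completes the 11 down.
(2,2) = 10 − 7 = 3 completes the 10 down.
(2,3) = 16 − 8 = 8 completes the 16 across.

5 3 8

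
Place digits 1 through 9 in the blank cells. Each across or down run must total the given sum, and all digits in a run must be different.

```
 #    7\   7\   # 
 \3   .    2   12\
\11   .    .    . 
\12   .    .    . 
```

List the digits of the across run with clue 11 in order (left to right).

2 4 5

3 in 2 cells must be {1,2}; 7 in 3 cells must be {1,2,4}.
R1C1 = 3 − 2 = 1 completes the 3 across.
No cell is forced outright now. R2C1 can only be 2 or 4 (the digits allowed by both its 11 across and its 7 down). If R2C1 = 4: that forces R2C2 = 1, after which R2C3 would have to be in {6} for the 11 across but in {3,4,5,7,8,9} for the 12 down — contradiction. So R2C1 = 2.
R3C1 = 7 − 3 = 4 completes the 7 down.
R3C2 = 1: the only remaining digit allowed by both the 12 across and the 7 down.
R3C3 = 12 − 5 = 7 completes the 12 across.
R2C2 = 7 − 3 = 4 completes the 7 down.
R2C3 = 11 − 6 = 5 completes the 11 across.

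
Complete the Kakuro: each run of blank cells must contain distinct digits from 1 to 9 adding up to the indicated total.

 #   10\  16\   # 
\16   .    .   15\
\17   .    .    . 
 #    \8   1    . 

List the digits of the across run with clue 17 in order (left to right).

3 6 8

16 in 2 cells must be {7,9}.
R3C3 = 8 − 1 = 7 completes the 8 across.
R2C3 = 15 − 7 = 8 completes the 15 down.
No cell is forced outright now. R2C2 can only be 6 or 7 (the digits allowed by both its 17 across and its 16 down). If R2C2 = 7: then R1C2 would have to be in {7,9} for the 16 across but in {8} for the 16 down — contradiction. So R2C2 = 6.
R1C2 = 16 − 7 = 9 completes the 16 down.
R2C1 = 17 − 14 = 3 completes the 17 across.
R1C1 = 16 − 9 = 7 completes the 16 across.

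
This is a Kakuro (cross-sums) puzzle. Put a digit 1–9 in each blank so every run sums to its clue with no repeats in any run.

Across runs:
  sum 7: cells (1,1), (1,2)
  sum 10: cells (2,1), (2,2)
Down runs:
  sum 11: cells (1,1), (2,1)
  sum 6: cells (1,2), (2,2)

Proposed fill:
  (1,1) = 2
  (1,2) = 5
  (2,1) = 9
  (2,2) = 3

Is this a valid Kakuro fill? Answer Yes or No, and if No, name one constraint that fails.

No — the down run (1,2)–(2,2) sums to 8, not 6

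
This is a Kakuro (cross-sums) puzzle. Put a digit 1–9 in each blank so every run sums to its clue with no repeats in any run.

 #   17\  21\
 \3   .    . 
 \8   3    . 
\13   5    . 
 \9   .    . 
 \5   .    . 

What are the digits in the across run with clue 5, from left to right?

1, 4

3 in 2 cells must be {1,2}.
R2C2 = 8 − 3 = 5 completes the 8 across.
R3C2 = 13 − 5 = 8 completes the 13 across.
Given what's placed, R1C2 must be 1 to fit the 3 across and 21 down.
R1C1 = 3 − 1 = 2 completes the 3 across.
Given what's placed, R5C1 must be 1 to fit the 5 across and 17 down.
R5C2 = 5 − 1 = 4 completes the 5 across.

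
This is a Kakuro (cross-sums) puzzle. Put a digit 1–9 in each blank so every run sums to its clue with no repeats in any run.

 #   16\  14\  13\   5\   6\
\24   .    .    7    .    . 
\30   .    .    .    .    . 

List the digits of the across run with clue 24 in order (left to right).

9 5 7 2 1

16 in 2 cells must be {7,9}.
R1C1 = 9: the only remaining digit allowed by both the 24 across and the 16 down.
Given what's placed, R1C2 must be 5 to fit the 24 across and 14 down.
R2C1 = 16 − 9 = 7 completes the 16 down.
R2C2 = 14 − 5 = 9 completes the 14 down.
R2C3 = 13 − 7 = 6 completes the 13 down.
R2C4 = 3: the only remaining digit allowed by both the 30 across and the 5 down.
R2C5 = 30 − 25 = 5 completes the 30 across.
R1C4 = 5 − 3 = 2 completes the 5 down.
R1C5 = 24 − 23 = 1 completes the 24 across.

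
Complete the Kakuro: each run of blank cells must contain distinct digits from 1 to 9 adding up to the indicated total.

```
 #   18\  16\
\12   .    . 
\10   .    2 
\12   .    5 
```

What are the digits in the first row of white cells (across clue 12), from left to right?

3, 9

R1C2 = 16 − 7 = 9 completes the 16 down.
R2C1 = 10 − 2 = 8 completes the 10 across.
R3C1 = 12 − 5 = 7 completes the 12 across.
R1C1 = 12 − 9 = 3 completes the 12 across.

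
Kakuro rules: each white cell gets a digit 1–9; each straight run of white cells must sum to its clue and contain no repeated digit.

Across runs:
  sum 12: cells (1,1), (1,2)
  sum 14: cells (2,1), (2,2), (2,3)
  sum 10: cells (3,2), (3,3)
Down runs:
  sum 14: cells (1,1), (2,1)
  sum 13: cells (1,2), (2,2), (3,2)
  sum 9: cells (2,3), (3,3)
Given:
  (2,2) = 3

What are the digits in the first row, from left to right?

Nothing is forced directly, so branch on (1,1), whose candidates are 5 or 8 or 9. If (1,1) = 5: then (1,2) would have to be in {7} for the 12 across but in {1,2,4,6,8,9} for the 13 down — contradiction. If (1,1) = 9: then (1,2) would have to be in {3} for the 12 across but in {1,2,4,6,8,9} for the 13 down — contradiction. So (1,1) = 8.
(1,2) = 12 − 8 = 4 completes the 12 across.
(2,1) = 14 − 8 = 6 completes the 14 down.
(2,3) = 14 − 9 = 5 completes the 14 across.
(3,2) = 13 − 7 = 6 completes the 13 down.
(3,3) = 10 − 6 = 4 completes the 10 across.

8, 4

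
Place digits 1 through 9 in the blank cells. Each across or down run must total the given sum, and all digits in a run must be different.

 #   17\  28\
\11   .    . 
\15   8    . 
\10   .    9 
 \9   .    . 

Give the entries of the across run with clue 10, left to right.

1, 9

R2C2 = 15 − 8 = 7 completes the 15 across.
R3C1 = 10 − 9 = 1 completes the 10 across.
Nothing is forced directly, so branch on R1C2, whose candidates are 4 or 8. If R1C2 = 4: then R1C1 would have to be in {7} for the 11 across but in {2,3,5,6} for the 17 down — contradiction. So R1C2 = 8.
R1C1 = 11 − 8 = 3 completes the 11 across.
R4C1 = 17 − 12 = 5 completes the 17 down.
R4C2 = 9 − 5 = 4 completes the 9 across.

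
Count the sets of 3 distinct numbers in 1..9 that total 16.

8

3 distinct digits from 1–9 sum between 6 and 24.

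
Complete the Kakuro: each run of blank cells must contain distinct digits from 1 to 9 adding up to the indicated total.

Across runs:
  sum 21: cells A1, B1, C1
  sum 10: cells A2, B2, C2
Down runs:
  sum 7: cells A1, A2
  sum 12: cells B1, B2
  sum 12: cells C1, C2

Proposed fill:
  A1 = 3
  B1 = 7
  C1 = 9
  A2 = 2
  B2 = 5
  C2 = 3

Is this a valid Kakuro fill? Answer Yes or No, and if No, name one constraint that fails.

No — the down run A1–A2 sums to 5, not 7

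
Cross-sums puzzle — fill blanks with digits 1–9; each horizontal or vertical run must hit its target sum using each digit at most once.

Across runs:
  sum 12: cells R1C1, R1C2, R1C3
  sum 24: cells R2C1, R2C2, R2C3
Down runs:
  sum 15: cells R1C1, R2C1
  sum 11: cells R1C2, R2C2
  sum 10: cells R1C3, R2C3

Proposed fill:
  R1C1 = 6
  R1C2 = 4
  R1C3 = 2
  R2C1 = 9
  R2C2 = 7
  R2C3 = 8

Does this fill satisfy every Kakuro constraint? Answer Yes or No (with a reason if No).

Yes

Across: 6+4+2=12; 9+7+8=24. Down: 6+9=15; 4+7=11; 2+8=10. No digit repeats within any run.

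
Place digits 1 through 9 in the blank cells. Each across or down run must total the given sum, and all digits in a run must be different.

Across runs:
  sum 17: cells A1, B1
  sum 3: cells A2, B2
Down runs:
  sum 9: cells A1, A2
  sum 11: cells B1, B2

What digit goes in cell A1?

17 in 2 cells must be {8,9}; 3 in 2 cells must be {1,2}.
The 17 across and the 9 down share only 8, so A1 = 8.
B1 = 17 − 8 = 9 completes the 17 across.
A2 = 9 − 8 = 1 completes the 9 down.
B2 = 3 − 1 = 2 completes the 3 across.

8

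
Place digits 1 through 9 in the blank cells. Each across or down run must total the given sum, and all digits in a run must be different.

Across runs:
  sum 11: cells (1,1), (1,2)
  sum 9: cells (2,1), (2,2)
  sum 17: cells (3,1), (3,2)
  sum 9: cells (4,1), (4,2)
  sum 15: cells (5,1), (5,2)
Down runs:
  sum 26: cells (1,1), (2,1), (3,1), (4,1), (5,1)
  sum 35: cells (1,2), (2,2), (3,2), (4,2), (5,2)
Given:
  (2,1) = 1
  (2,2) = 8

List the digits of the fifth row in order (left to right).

17 in 2 cells must be {8,9}; 35 in 5 cells must be {5,6,7,8,9}.
(3,2) = 9: the only remaining digit allowed by both the 17 across and the 35 down.
(3,1) = 17 − 9 = 8 completes the 17 across.
No cell is forced outright now. (5,2) can only be 6 or 7 (the digits allowed by both its 15 across and its 35 down). If (5,2) = 7: then (5,1) would have to be in {8} for the 15 across but in {2,3,4,5,6,7,9} for the 26 down — contradiction. So (5,2) = 6.
(5,1) = 15 − 6 = 9 completes the 15 across.

9 6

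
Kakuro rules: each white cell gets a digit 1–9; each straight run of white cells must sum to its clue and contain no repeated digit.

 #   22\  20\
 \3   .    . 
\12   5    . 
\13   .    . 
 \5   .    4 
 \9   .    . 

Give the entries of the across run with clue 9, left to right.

6 3

3 in 2 cells must be {1,2}.
R2C2 = 12 − 5 = 7 completes the 12 across.
R4C1 = 5 − 4 = 1 completes the 5 across.
R1C1 = 2: the only remaining digit allowed by both the 3 across and the 22 down.
R1C2 = 3 − 2 = 1 completes the 3 across.
No cell is forced outright now. R3C1 can only be 6 or 8 (the digits allowed by both its 13 across and its 22 down). If R3C1 = 6: then R3C2 would have to be in {7} for the 13 across but in {2,3,5,6} for the 20 down — contradiction. So R3C1 = 8.
R3C2 = 13 − 8 = 5 completes the 13 across.
R5C1 = 22 − 16 = 6 completes the 22 down.
R5C2 = 9 − 6 = 3 completes the 9 across.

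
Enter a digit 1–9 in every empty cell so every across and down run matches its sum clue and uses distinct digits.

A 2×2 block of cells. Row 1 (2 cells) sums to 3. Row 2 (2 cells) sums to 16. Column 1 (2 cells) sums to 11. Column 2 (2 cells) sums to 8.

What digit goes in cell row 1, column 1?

3 in 2 cells must be {1,2}; 16 in 2 cells must be {7,9}.
The 3 across and the 11 down share only 2, so (1,1) = 2.
(1,2) = 3 − 2 = 1 completes the 3 across.
(2,1) = 11 − 2 = 9 completes the 11 down.
(2,2) = 16 − 9 = 7 completes the 16 across.

2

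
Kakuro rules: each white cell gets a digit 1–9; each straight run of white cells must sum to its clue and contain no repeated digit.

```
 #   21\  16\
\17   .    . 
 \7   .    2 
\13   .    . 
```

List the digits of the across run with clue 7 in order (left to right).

5 2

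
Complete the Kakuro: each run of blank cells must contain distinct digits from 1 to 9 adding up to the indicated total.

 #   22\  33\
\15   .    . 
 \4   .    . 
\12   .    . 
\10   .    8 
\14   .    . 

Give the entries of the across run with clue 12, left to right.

4 in 2 cells must be {1,3}.
R2C2 = 3: the only remaining digit allowed by both the 4 across and the 33 down.
R4C1 = 10 − 8 = 2 completes the 10 across.
R2C1 = 4 − 3 = 1 completes the 4 across.
No cell is forced outright now. R3C2 can only be 7 or 9 (the digits allowed by both its 12 across and its 33 down). If R3C2 = 9: that forces R3C1 = 3, R5C1 = 9, after which R5C2 would have to be in {5} for the 14 across but in {6,7} for the 33 down — contradiction. So R3C2 = 7.
R3C1 = 12 − 7 = 5 completes the 12 across.

5, 7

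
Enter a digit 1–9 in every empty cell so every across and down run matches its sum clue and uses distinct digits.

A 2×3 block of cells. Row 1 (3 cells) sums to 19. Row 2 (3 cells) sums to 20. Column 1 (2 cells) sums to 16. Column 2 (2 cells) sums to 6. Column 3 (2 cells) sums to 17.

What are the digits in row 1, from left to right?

16 in 2 cells must be {7,9}; 17 in 2 cells must be {8,9}.
Nothing is forced directly, so branch on (2,2), whose candidates are 4 or 5. If (2,2) = 5: then (1,2) would have to be in {2,3,4,5,6,7,8,9} for the 19 across but in {1} for the 6 down — contradiction. So (2,2) = 4.
(1,2) = 6 − 4 = 2 completes the 6 down.
Given what's placed, (2,3) must be 9 to fit the 20 across and 17 down.
(1,1) = 9: the only remaining digit allowed by both the 19 across and the 16 down.
(1,3) = 19 − 11 = 8 completes the 19 across.
(2,1) = 20 − 13 = 7 completes the 20 across.

9 2 8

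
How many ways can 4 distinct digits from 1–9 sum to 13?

3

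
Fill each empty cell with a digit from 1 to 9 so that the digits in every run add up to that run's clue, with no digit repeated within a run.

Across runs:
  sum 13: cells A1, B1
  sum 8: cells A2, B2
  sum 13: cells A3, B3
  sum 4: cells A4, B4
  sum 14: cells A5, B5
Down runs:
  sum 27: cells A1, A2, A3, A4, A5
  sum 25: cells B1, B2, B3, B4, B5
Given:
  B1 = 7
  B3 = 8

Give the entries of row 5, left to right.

8 6

4 in 2 cells must be {1,3}.
A1 = 13 − 7 = 6 completes the 13 across.
A3 = 13 − 8 = 5 completes the 13 across.
No cell is forced outright now. A4 can only be 1 or 3 (the digits allowed by both its 4 across and its 27 down). If A4 = 3: then A2 would have to be in {1,2,3,5,6,7} for the 8 across but in {4,9} for the 27 down — contradiction. So A4 = 1.
Given what's placed, A2 must be 7 to fit the 8 across and 27 down.
B2 = 8 − 7 = 1 completes the 8 across.
B4 = 4 − 1 = 3 completes the 4 across.
A5 = 27 − 19 = 8 completes the 27 down.
B5 = 14 − 8 = 6 completes the 14 across.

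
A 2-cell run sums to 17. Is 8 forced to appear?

The only way to make 17 from 2 distinct digits is {8,9}, which contains 8.

Yes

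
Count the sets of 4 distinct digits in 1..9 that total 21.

11

4 distinct digits from 1–9 sum between 10 and 30.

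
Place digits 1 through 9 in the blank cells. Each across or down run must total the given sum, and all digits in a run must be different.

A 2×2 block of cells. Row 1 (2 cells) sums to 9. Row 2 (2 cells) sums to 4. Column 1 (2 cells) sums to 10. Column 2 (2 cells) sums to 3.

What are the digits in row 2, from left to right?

4 in 2 cells must be {1,3}; 3 in 2 cells must be {1,2}.
The 4 across and the 3 down share only 1, so (2,2) = 1.
(1,2) = 3 − 1 = 2 completes the 3 down.
(2,1) = 4 − 1 = 3 completes the 4 across.
(1,1) = 9 − 2 = 7 completes the 9 across.

3 1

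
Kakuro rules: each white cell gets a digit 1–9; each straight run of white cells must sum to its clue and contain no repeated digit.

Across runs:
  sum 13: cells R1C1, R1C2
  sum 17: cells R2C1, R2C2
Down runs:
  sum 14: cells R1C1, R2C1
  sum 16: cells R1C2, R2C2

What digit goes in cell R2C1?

8

17 in 2 cells must be {8,9}; 16 in 2 cells must be {7,9}.
The 17 across and the 16 down share only 9, so R2C2 = 9.
R1C2 = 16 − 9 = 7 completes the 16 down.
R2C1 = 17 − 9 = 8 completes the 17 across.
R1C1 = 13 − 7 = 6 completes the 13 across.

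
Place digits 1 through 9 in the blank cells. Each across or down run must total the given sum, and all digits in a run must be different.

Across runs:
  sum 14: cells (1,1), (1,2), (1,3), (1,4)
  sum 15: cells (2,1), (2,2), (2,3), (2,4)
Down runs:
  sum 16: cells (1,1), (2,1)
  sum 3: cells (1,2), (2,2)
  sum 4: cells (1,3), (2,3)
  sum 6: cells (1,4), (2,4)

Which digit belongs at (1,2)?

2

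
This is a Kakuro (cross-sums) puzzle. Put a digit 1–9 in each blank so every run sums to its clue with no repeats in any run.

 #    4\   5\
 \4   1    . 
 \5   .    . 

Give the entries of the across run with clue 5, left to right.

4 in 2 cells must be {1,3}.
R1C2 = 4 − 1 = 3 completes the 4 across.
R2C1 = 4 − 1 = 3 completes the 4 down.
R2C2 = 5 − 3 = 2 completes the 5 across.

3, 2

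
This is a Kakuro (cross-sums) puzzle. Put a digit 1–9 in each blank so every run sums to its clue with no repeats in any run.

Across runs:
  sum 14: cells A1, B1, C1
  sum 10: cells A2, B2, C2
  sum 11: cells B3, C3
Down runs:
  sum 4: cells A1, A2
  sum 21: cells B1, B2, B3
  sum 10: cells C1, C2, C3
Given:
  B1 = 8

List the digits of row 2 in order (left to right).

3 6 1

4 in 2 cells must be {1,3}.
A1 = 1: the only remaining digit allowed by both the 14 across and the 4 down.
C1 = 14 − 9 = 5 completes the 14 across.
A2 = 4 − 1 = 3 completes the 4 down.
B2 = 6: the only remaining digit allowed by both the 10 across and the 21 down.
C2 = 10 − 9 = 1 completes the 10 across.
B3 = 21 − 14 = 7 completes the 21 down.
C3 = 11 − 7 = 4 completes the 11 across.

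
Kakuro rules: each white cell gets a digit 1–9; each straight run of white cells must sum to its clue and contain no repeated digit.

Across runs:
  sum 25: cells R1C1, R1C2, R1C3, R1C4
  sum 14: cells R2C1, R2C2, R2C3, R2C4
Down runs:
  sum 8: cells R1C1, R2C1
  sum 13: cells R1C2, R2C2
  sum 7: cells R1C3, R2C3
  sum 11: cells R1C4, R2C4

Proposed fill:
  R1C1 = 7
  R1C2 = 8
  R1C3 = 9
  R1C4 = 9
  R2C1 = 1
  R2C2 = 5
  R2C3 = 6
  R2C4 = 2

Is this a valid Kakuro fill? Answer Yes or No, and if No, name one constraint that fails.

No — the across run R1C1–R1C4 sums to 33, not 25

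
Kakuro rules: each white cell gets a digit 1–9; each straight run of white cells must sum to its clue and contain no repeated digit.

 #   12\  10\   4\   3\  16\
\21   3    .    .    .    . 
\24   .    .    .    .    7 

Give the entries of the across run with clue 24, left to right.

9 4 3 1 7

4 in 2 cells must be {1,3}; 3 in 2 cells must be {1,2}; 16 in 2 cells must be {7,9}.
Given what's placed, R1C3 must be 1 to fit the 21 across and 4 down.
Given what's placed, R1C4 must be 2 to fit the 21 across and 3 down.
R1C5 = 16 − 7 = 9 completes the 16 down.
R2C1 = 12 − 3 = 9 completes the 12 down.
R2C3 = 4 − 1 = 3 completes the 4 down.
R2C4 = 3 − 2 = 1 completes the 3 down.
R1C2 = 21 − 15 = 6 completes the 21 across.
R2C2 = 24 − 20 = 4 completes the 24 across.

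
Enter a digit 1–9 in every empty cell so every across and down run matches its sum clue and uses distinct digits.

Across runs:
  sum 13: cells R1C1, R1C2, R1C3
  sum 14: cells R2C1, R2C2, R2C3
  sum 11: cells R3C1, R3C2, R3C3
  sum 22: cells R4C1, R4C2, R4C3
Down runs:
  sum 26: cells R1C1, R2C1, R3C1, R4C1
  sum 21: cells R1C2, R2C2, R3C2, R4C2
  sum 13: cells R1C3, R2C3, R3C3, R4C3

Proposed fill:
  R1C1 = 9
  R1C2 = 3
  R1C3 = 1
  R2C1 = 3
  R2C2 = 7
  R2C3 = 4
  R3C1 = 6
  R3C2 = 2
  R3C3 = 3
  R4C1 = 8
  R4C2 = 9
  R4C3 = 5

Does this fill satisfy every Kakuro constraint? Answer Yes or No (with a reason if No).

Across: 9+3+1=13; 3+7+4=14; 6+2+3=11; 8+9+5=22. Down: 9+3+6+8=26; 3+7+2+9=21; 1+4+3+5=13. No digit repeats within any run.

Yes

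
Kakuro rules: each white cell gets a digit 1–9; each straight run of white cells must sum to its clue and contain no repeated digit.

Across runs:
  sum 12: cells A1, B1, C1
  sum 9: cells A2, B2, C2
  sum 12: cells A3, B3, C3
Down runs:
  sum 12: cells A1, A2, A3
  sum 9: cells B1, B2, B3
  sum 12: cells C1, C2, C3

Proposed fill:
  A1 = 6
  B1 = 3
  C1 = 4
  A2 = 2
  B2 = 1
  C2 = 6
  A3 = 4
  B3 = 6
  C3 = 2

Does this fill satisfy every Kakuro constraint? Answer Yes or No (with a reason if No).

No — the down run B1–B3 sums to 10, not 9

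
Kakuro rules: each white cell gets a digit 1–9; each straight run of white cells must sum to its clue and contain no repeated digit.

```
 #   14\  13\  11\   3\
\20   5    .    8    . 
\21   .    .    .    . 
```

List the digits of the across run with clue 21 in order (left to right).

9, 7, 3, 2

3 in 2 cells must be {1,2}.
Given what's placed, R1C4 must be 1 to fit the 20 across and 3 down.
R2C1 = 14 − 5 = 9 completes the 14 down.
R2C3 = 11 − 8 = 3 completes the 11 down.
R2C4 = 3 − 1 = 2 completes the 3 down.
R1C2 = 20 − 14 = 6 completes the 20 across.
R2C2 = 21 − 14 = 7 completes the 21 across.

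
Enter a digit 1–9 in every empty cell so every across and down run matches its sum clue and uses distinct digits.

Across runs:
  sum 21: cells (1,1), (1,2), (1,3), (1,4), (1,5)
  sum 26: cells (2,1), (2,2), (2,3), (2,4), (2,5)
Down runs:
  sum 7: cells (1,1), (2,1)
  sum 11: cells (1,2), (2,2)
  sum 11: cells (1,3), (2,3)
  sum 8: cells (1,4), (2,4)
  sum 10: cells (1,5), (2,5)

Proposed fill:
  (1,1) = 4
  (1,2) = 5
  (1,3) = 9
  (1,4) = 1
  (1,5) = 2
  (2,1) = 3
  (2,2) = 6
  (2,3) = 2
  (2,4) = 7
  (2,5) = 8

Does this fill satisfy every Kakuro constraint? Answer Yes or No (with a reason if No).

Across: 4+5+9+1+2=21; 3+6+2+7+8=26. Down: 4+3=7; 5+6=11; 9+2=11; 1+7=8; 2+8=10. No digit repeats within any run.

Yes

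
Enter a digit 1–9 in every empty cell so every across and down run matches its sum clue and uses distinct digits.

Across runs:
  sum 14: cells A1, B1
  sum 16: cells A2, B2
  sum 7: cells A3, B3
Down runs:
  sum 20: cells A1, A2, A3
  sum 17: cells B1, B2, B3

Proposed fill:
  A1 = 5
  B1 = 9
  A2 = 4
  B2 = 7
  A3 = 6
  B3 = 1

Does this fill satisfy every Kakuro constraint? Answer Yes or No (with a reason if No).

No — the down run A1–A3 sums to 15, not 20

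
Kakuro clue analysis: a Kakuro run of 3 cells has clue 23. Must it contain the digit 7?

No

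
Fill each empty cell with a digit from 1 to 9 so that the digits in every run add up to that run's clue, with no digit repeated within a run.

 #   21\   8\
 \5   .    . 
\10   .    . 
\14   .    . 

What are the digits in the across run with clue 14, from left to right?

9, 5

The 5 across and the 21 down share only 4, so R1C1 = 4.
R1C2 = 5 − 4 = 1 completes the 5 across.
Given what's placed, R3C2 must be 5 to fit the 14 across and 8 down.
R2C2 = 8 − 6 = 2 completes the 8 down.
R3C1 = 14 − 5 = 9 completes the 14 across.
R2C1 = 10 − 2 = 8 completes the 10 across.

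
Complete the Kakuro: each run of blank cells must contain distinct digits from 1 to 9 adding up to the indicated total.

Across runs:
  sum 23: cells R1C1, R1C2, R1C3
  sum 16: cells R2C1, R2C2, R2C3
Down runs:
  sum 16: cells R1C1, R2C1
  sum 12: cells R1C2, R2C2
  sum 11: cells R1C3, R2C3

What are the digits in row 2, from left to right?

23 in 3 cells must be {6,8,9}; 16 in 2 cells must be {7,9}.
The 23 across and the 16 down share only 9, so R1C1 = 9.
Given what's placed, R1C2 must be 8 to fit the 23 across and 12 down.
R1C3 = 23 − 17 = 6 completes the 23 across.
R2C1 = 16 − 9 = 7 completes the 16 down.
R2C2 = 12 − 8 = 4 completes the 12 down.
R2C3 = 16 − 11 = 5 completes the 16 across.

7, 4, 5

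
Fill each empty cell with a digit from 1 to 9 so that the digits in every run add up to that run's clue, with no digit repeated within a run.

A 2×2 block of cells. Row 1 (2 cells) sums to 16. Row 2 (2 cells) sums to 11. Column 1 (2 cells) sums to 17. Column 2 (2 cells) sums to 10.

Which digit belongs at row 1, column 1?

9

16 in 2 cells must be {7,9}; 17 in 2 cells must be {8,9}.
The 16 across and the 17 down share only 9, so (1,1) = 9.
(1,2) = 16 − 9 = 7 completes the 16 across.
(2,1) = 17 − 9 = 8 completes the 17 down.
(2,2) = 11 − 8 = 3 completes the 11 across.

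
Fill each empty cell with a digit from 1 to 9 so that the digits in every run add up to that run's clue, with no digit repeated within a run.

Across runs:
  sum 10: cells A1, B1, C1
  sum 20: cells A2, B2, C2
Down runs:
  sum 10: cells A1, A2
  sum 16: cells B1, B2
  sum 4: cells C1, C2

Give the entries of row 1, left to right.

2 7 1

16 in 2 cells must be {7,9}; 4 in 2 cells must be {1,3}.
The 10 across and the 16 down share only 7, so B1 = 7.
Given what's placed, C1 must be 1 to fit the 10 across and 4 down.
B2 = 16 − 7 = 9 completes the 16 down.
C2 = 4 − 1 = 3 completes the 4 down.
A1 = 10 − 8 = 2 completes the 10 across.
A2 = 20 − 12 = 8 completes the 20 across.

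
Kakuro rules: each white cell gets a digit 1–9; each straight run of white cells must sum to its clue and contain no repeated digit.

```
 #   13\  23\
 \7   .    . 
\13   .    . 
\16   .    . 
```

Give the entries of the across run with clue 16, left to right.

7 9

16 in 2 cells must be {7,9}; 23 in 3 cells must be {6,8,9}.
The 7 across and the 23 down share only 6, so R1C2 = 6.
Given what's placed, R3C2 must be 9 to fit the 16 across and 23 down.
R1C1 = 7 − 6 = 1 completes the 7 across.
R2C2 = 23 − 15 = 8 completes the 23 down.
R3C1 = 16 − 9 = 7 completes the 16 across.
R2C1 = 13 − 8 = 5 completes the 13 across.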